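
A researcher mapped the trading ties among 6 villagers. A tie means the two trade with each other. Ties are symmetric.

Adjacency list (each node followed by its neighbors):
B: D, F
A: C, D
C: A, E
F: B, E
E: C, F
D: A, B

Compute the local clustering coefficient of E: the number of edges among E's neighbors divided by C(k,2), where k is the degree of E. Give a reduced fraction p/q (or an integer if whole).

E's neighbors: C and F (k = 2).
Possible neighbor pairs: C(2,2) = 1. Edges among them: none → e = 0.
Clustering(E) = 0/1.

0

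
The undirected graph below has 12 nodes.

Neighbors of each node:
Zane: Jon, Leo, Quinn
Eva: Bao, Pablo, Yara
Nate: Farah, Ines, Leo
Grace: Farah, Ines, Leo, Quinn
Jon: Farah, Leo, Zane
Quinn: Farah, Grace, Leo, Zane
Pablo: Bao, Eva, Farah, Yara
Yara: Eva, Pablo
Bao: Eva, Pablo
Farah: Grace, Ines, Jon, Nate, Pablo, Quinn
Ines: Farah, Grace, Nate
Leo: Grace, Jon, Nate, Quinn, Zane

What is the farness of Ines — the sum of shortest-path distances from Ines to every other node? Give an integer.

Distances from Ines: Bao:3, Eva:3, Farah:1, Grace:1, Jon:2, Leo:2, Nate:1, Pablo:2, Quinn:2, Yara:3, Zane:3.
Sum = 3 + 3 + 1 + 1 + 2 + 2 + 1 + 2 + 2 + 3 + 3 = 23.

23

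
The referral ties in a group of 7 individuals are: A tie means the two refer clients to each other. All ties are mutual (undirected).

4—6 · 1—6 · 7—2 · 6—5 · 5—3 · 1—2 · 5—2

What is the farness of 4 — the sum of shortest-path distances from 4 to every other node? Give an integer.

Distances from 4: 1:2, 2:3, 3:3, 5:2, 6:1, 7:4.
Sum = 2 + 3 + 3 + 2 + 1 + 4 = 15.

15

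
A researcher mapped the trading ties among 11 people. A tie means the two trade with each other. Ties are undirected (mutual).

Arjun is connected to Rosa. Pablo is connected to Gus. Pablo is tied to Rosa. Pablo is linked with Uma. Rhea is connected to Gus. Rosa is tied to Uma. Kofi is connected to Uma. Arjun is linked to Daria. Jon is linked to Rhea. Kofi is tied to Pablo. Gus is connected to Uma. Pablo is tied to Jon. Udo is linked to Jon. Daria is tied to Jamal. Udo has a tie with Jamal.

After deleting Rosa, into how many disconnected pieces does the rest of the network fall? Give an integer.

1

Rosa's neighbors (Arjun, Pablo, and Uma) remain reachable from one another through other ties, so the rest of the network stays in one piece.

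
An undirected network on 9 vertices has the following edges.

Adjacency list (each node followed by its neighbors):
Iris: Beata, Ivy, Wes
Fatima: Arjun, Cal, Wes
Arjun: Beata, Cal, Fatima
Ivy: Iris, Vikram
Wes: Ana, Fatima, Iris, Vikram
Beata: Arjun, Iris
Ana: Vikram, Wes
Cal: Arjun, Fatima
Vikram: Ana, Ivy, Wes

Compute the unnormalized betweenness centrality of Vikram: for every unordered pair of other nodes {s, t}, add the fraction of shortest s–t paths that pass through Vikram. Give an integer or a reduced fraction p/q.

7/3

Pairs whose geodesics pass through Vikram — Ana–Ivy: 1; Wes–Ivy: 1/2; Fatima–Ivy: 1/2; Cal–Ivy: 1/3.
All other pairs contribute 0.
Summing the contributions gives betweenness(Vikram) = 7/3.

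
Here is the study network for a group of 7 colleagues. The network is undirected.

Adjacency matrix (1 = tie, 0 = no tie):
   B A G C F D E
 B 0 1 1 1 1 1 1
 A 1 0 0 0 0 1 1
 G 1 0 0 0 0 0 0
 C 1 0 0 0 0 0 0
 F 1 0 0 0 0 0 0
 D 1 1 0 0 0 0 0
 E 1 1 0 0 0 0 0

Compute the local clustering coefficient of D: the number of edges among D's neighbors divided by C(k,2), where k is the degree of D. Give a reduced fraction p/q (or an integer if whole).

1

D's neighbors: A and B (k = 2).
Possible neighbor pairs: C(2,2) = 1. Edges among them: A–B → e = 1.
Clustering(D) = 1/1.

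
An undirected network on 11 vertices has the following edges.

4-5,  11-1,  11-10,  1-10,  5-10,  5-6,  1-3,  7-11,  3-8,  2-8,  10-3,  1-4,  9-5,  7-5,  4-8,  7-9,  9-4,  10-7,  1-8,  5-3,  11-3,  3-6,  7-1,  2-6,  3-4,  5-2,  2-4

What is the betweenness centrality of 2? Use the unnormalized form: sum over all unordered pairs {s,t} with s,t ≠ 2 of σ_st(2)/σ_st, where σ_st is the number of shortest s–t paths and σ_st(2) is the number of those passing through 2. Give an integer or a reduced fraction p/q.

7/6

Pairs whose geodesics pass through 2 — 8–5: 1/3; 8–6: 1/2; 4–6: 1/3.
All other pairs contribute 0.
Summing the contributions gives betweenness(2) = 7/6.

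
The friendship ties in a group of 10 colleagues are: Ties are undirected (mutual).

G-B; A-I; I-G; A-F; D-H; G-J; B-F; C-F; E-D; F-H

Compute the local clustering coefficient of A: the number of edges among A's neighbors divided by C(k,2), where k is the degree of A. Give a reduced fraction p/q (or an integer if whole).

A's neighbors: F and I (k = 2).
Possible neighbor pairs: C(2,2) = 1. Edges among them: none → e = 0.
Clustering(A) = 0/1.

0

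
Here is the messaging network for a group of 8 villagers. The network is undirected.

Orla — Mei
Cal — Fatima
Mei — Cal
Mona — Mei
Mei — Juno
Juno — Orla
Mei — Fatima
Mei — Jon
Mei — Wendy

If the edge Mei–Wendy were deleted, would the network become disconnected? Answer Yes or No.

Without the Mei–Wendy edge there is no alternate route between Mei and Wendy, so the network disconnects. It is a bridge.

Yes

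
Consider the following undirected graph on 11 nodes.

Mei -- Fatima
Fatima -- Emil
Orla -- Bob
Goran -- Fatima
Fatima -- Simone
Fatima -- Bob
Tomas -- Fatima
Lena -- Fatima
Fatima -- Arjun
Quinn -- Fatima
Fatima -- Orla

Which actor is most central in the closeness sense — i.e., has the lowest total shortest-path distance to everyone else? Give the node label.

Fatima

Farness (sum of distances to all others) for each node — Arjun:19, Bob:18, Emil:19, Fatima:10, Goran:19, Lena:19, Mei:19, Orla:18, Quinn:19, Simone:19, Tomas:19.
The smallest farness is 10, for Fatima, so Fatima has the highest closeness.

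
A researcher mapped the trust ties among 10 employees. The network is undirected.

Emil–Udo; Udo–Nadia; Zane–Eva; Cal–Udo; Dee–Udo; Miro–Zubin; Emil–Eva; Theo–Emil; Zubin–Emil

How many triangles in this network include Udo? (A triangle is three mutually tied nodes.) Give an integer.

0

Udo's neighbors are Cal, Dee, Emil, and Nadia, but none of them are tied to each other, so no triangle contains Udo.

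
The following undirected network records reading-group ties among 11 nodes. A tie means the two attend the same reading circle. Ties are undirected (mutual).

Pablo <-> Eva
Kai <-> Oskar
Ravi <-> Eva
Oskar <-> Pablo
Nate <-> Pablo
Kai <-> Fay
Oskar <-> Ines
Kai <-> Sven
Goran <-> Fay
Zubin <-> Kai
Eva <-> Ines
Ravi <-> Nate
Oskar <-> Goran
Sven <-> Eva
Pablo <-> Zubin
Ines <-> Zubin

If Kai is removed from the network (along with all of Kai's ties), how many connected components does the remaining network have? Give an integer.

Kai's neighbors (Fay, Oskar, Sven, and Zubin) remain reachable from one another through other ties, so the rest of the network stays in one piece.

1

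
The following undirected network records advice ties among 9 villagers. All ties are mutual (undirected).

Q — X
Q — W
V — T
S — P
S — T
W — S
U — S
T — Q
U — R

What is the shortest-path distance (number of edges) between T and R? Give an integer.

One shortest route is T – S – U – R, which uses 3 edges, and at distance 2 from T we only reach {P, U, W, X}, which does not include R. So d(T,R) = 3.

3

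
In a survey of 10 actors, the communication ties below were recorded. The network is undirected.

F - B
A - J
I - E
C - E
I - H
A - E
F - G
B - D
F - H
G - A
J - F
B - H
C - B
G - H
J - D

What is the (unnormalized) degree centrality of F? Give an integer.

F is directly tied to B, G, H, and J. That is 4 neighbors, so the degree of F is 4.

4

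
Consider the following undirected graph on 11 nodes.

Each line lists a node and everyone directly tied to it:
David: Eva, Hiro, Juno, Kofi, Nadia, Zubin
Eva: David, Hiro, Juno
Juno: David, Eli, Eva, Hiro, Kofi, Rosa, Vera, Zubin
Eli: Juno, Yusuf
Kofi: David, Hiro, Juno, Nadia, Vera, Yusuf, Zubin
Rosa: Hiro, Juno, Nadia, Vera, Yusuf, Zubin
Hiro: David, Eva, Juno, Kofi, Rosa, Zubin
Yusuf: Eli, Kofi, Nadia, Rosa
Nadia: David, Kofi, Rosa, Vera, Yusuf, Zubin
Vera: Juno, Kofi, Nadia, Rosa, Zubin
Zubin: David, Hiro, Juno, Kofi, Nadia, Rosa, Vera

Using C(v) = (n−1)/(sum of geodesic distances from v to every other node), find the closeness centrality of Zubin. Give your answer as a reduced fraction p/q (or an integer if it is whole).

10/13

Distances from Zubin: David:1, Eli:2, Eva:2, Hiro:1, Juno:1, Kofi:1, Nadia:1, Rosa:1, Vera:1, Yusuf:2. Sum = 13.
n = 11, so closeness = 10/13.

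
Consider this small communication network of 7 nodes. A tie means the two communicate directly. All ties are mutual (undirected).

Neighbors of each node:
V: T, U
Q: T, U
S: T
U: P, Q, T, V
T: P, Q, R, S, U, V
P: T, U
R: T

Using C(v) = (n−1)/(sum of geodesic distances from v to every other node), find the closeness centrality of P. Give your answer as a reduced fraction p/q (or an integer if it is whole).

3/5

Distances from P: Q:2, R:2, S:2, T:1, U:1, V:2. Sum = 10.
n = 7, so closeness = 6/10 = 3/5.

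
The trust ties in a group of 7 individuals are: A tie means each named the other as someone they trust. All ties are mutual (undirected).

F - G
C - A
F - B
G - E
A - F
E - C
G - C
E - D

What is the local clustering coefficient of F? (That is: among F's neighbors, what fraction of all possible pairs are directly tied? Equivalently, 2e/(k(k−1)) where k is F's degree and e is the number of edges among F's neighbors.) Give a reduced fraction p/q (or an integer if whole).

F's neighbors: A, B, and G (k = 3).
Possible neighbor pairs: C(3,2) = 3. Edges among them: none → e = 0.
Clustering(F) = 0/3 = 0.

0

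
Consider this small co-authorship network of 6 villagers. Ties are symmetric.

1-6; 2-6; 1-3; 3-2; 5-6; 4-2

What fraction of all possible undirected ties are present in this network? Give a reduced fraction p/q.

There are 6 edges and 6 nodes, so the maximum possible is C(6,2) = 15.
Density = 6/15 = 2/5.

2/5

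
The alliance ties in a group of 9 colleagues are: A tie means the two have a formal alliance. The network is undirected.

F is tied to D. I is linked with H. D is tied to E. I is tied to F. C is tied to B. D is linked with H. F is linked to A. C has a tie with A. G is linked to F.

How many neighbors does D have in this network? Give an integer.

D is directly tied to E, F, and H. That is 3 neighbors, so the degree of D is 3.

3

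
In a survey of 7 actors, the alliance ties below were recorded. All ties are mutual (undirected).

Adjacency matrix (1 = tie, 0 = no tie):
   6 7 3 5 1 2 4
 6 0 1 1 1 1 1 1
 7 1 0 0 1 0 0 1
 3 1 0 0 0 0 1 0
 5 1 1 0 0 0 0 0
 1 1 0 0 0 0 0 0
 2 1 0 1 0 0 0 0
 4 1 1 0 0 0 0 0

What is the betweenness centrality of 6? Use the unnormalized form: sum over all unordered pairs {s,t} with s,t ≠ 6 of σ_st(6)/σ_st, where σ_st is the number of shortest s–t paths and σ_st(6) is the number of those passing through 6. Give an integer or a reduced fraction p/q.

23/2

Pairs whose geodesics pass through 6 — 7–3: 1; 7–1: 1; 7–2: 1; 3–5: 1; 3–1: 1; 3–4: 1; 5–1: 1; 5–2: 1; 5–4: 1/2; 1–2: 1; 1–4: 1; 2–4: 1.
All other pairs contribute 0.
Summing the contributions gives betweenness(6) = 23/2.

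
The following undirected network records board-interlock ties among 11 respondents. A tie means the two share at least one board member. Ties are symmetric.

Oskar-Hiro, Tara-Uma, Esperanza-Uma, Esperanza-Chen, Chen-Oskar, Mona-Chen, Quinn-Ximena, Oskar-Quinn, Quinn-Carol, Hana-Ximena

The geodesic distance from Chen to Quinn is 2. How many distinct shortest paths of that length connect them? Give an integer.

The shortest distance is 2, and the only length-2 path is Chen–Oskar–Quinn. So there is exactly 1 shortest path.

1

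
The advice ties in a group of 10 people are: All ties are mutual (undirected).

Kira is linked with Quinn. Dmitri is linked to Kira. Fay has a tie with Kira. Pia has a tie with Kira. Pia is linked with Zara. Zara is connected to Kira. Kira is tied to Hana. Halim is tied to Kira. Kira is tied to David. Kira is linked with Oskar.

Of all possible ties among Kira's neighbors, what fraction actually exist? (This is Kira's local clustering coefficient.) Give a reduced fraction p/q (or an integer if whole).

Kira's neighbors: David, Dmitri, Fay, Halim, Hana, Oskar, Pia, Quinn, and Zara (k = 9).
Possible neighbor pairs: C(9,2) = 36. Edges among them: Pia–Zara → e = 1.
Clustering(Kira) = 1/36.

1/36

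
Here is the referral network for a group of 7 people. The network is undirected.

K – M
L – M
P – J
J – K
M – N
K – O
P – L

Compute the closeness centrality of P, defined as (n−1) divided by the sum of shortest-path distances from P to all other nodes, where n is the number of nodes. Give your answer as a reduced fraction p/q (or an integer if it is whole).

Distances from P: J:1, K:2, L:1, M:2, N:3, O:3. Sum = 12.
n = 7, so closeness = 6/12 = 1/2.

1/2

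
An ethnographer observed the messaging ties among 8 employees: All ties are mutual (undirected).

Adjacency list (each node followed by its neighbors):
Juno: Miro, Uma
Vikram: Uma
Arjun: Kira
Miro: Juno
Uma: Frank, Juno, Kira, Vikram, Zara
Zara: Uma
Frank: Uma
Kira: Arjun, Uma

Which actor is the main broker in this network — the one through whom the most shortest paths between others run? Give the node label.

Uma

Unnormalized betweenness of each node: Arjun:0, Frank:0, Juno:6, Kira:6, Miro:0, Uma:19, Vikram:0, Zara:0.
Uma has the largest value, 19, making it the main broker — the node through which the most shortest paths run.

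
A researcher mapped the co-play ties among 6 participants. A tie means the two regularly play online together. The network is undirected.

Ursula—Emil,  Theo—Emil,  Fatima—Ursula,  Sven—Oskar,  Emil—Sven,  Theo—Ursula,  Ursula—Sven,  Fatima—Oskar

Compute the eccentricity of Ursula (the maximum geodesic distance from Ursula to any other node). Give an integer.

2

Distances from Ursula: Emil:1, Fatima:1, Oskar:2, Sven:1, Theo:1.
The largest is 2 (to Oskar), so the eccentricity of Ursula is 2.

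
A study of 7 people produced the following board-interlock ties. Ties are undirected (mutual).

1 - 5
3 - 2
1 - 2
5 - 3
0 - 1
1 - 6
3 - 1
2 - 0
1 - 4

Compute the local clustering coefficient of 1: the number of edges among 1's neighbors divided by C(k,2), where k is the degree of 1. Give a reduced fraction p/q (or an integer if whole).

1's neighbors: 0, 2, 3, 4, 5, and 6 (k = 6).
Possible neighbor pairs: C(6,2) = 15. Edges among them: 0–2, 2–3, 3–5 → e = 3.
Clustering(1) = 3/15 = 1/5.

1/5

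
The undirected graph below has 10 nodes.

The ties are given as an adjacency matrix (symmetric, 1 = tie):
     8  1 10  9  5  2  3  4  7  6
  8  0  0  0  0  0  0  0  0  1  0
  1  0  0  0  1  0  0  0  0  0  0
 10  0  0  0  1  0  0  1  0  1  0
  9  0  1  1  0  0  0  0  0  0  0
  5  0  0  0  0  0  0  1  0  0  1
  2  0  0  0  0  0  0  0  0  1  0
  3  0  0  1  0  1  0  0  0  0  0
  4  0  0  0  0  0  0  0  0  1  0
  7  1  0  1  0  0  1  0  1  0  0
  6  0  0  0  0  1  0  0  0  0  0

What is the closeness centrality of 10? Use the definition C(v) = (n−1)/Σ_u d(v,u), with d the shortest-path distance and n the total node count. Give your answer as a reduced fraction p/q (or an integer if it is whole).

Distances from 10: 1:2, 2:2, 3:1, 4:2, 5:2, 6:3, 7:1, 8:2, 9:1. Sum = 16.
n = 10, so closeness = 9/16.

9/16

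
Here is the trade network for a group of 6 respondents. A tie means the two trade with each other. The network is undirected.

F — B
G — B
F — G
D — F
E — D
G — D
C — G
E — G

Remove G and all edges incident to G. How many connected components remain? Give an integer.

2

Without G, the remaining ties split the others into: {B, D, E, F}; {C}.
That's 2 separate components.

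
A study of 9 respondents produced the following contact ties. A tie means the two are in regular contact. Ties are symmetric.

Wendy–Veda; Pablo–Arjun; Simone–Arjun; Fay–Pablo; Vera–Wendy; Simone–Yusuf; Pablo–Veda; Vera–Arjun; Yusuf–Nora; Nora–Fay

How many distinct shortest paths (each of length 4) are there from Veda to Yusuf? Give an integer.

2

The shortest distance is 4. The length-4 paths are: Veda–Pablo–Arjun–Simone–Yusuf; Veda–Pablo–Fay–Nora–Yusuf.
That gives 2 distinct shortest paths.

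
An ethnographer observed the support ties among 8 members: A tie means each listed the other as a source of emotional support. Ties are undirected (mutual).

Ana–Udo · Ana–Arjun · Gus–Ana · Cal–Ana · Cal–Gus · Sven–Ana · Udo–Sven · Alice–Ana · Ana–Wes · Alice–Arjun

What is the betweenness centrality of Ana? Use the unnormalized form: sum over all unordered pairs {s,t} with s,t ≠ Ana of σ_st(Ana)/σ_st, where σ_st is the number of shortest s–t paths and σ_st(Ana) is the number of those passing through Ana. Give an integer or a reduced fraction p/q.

Pairs whose geodesics pass through Ana — Gus–Arjun: 1; Gus–Sven: 1; Gus–Wes: 1; Gus–Udo: 1; Gus–Alice: 1; Arjun–Sven: 1; Arjun–Wes: 1; Arjun–Udo: 1; Arjun–Cal: 1; Sven–Wes: 1; Sven–Cal: 1; Sven–Alice: 1; Wes–Udo: 1; Wes–Cal: 1 … (+4 more pairs).
All other pairs contribute 0.
Summing the contributions gives betweenness(Ana) = 18.

18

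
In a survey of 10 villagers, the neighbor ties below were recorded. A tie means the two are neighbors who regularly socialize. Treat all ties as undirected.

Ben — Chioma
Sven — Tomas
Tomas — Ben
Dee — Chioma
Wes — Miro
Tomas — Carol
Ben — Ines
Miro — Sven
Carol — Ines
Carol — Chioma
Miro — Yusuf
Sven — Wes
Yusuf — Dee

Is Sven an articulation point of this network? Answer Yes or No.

No

Even without Sven, every remaining node can still reach every other (the residual graph is connected), so Sven is not a cut vertex.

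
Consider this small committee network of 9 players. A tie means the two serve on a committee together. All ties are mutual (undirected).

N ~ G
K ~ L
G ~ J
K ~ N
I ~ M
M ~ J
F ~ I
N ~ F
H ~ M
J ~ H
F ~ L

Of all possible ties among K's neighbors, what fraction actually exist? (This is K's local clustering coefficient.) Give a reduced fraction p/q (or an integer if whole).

K's neighbors: L and N (k = 2).
Possible neighbor pairs: C(2,2) = 1. Edges among them: none → e = 0.
Clustering(K) = 0/1.

0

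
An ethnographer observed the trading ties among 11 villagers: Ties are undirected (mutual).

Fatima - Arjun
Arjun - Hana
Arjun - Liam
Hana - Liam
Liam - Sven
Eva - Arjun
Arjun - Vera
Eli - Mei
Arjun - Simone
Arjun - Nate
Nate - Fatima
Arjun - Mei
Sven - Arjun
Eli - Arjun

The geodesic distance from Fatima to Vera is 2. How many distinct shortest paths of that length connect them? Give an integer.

The shortest distance is 2, and the only length-2 path is Fatima–Arjun–Vera. So there is exactly 1 shortest path.

1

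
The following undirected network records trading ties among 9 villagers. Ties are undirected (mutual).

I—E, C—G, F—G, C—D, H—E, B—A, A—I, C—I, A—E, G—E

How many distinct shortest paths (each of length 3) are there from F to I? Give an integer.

2

The shortest distance is 3. The length-3 paths are: F–G–C–I; F–G–E–I.
That gives 2 distinct shortest paths.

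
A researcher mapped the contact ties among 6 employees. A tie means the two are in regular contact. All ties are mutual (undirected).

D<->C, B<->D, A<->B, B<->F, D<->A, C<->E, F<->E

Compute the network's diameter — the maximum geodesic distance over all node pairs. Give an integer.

Eccentricity of each node (its greatest distance to any other): A:3, B:2, C:2, D:2, E:3, F:2.
The maximum eccentricity is 3, realized for instance by the pair A–E via A – D – C – E. So the diameter is 3.

3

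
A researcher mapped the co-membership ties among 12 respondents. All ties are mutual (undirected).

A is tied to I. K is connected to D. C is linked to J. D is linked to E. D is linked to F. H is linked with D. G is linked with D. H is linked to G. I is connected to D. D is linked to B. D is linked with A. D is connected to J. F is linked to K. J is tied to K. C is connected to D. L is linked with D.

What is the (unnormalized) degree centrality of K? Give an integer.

3

K is directly tied to D, F, and J. That is 3 neighbors, so the degree of K is 3.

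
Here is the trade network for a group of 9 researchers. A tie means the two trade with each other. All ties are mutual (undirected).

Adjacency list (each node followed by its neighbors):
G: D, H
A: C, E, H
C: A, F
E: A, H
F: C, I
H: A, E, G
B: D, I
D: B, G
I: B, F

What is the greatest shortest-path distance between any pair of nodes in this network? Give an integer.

Eccentricity of each node (its greatest distance to any other): A:4, B:4, C:4, D:4, E:4, F:4, G:4, H:4, I:4.
The maximum eccentricity is 4, realized for instance by the pair D–C via D – B – I – F – C. So the diameter is 4.

4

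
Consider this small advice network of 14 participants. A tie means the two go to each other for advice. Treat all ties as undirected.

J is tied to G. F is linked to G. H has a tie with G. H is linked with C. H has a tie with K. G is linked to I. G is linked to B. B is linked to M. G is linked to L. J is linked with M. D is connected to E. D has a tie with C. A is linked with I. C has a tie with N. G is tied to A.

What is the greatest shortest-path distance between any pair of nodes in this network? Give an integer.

6

Eccentricity of each node (its greatest distance to any other): A:5, B:5, C:4, D:5, E:6, F:5, G:4, H:3, I:5, J:5, K:4, L:5, M:6, N:5.
The maximum eccentricity is 6, realized for instance by the pair M–E via M – B – G – H – C – D – E. So the diameter is 6.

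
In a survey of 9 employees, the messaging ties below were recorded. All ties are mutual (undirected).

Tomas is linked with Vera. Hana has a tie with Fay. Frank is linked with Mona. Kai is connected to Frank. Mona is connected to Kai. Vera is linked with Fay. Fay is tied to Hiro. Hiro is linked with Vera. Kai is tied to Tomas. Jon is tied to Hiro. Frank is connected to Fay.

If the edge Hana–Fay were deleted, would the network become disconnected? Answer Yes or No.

Without the Hana–Fay edge there is no alternate route between Hana and Fay, so the network disconnects. It is a bridge.

Yes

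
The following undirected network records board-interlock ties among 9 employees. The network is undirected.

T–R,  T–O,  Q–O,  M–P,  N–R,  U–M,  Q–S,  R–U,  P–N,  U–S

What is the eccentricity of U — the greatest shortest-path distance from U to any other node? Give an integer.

Distances from U: M:1, N:2, O:3, P:2, Q:2, R:1, S:1, T:2.
The largest is 3 (to O), so the eccentricity of U is 3.

3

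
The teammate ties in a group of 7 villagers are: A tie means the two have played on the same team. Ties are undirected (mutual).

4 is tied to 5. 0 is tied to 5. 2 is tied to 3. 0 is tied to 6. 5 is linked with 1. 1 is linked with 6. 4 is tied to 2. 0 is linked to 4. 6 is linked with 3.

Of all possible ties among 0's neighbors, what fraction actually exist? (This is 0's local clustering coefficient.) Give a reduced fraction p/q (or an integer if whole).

1/3

0's neighbors: 4, 5, and 6 (k = 3).
Possible neighbor pairs: C(3,2) = 3. Edges among them: 4–5 → e = 1.
Clustering(0) = 1/3.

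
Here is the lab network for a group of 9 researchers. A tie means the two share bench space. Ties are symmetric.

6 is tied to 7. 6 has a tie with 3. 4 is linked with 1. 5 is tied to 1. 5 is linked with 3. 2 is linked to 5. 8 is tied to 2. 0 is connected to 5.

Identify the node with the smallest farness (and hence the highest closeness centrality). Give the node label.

Farness (sum of distances to all others) for each node — 0:20, 1:18, 2:18, 3:16, 4:25, 5:13, 6:21, 7:28, 8:25.
The smallest farness is 13, for 5, so 5 has the highest closeness.

5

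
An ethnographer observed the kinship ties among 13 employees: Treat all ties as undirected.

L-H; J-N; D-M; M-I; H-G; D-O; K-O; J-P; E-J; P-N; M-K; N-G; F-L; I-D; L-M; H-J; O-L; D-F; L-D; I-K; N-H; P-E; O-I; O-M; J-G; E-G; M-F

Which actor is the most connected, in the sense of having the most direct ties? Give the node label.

Degrees — D:5, E:3, F:3, G:4, H:4, I:4, J:5, K:3, L:5, M:6, N:4, O:5, P:3.
The maximum is 6, attained only by M.

M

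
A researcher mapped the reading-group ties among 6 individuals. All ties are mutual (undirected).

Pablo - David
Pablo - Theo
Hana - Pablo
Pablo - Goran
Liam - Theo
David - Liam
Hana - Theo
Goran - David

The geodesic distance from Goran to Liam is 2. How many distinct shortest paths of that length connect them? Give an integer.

1

The shortest distance is 2, and the only length-2 path is Goran–David–Liam. So there is exactly 1 shortest path.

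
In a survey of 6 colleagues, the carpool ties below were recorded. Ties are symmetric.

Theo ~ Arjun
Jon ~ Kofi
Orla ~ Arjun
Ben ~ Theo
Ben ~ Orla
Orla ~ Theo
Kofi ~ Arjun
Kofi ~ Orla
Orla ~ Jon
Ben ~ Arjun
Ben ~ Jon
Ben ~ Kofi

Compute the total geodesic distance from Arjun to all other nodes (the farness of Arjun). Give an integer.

Distances from Arjun: Ben:1, Jon:2, Kofi:1, Orla:1, Theo:1.
Sum = 1 + 2 + 1 + 1 + 1 = 6.

6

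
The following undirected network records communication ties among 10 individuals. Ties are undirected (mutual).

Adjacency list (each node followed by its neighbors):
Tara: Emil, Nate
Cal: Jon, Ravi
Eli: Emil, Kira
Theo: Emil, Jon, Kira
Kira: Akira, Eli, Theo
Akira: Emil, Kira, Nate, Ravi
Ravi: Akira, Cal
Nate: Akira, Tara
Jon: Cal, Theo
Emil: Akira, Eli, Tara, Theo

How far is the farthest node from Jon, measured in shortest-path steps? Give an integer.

Distances from Jon: Akira:3, Cal:1, Eli:3, Emil:2, Kira:2, Nate:4, Ravi:2, Tara:3, Theo:1.
The largest is 4 (to Nate), so the eccentricity of Jon is 4.

4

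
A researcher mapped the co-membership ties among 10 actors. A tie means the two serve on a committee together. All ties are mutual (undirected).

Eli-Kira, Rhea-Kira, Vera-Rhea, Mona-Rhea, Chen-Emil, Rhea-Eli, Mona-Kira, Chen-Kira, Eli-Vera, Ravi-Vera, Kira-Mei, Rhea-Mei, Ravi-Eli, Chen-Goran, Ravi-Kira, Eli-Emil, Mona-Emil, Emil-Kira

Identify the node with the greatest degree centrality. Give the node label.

Degrees — Chen:3, Eli:5, Emil:4, Goran:1, Kira:7, Mei:2, Mona:3, Ravi:3, Rhea:5, Vera:3.
The maximum is 7, attained only by Kira.

Kira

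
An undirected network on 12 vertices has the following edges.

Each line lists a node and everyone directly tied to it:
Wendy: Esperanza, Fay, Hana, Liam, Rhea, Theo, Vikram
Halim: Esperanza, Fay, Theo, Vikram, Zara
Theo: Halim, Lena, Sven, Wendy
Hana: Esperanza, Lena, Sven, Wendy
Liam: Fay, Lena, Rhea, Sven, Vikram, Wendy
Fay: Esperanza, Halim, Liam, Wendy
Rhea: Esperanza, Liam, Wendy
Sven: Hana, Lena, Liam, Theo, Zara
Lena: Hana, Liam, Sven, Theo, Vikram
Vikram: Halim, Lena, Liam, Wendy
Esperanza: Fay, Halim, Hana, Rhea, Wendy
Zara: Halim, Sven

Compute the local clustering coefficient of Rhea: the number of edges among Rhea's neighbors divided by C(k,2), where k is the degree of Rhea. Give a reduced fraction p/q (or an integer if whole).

2/3

Rhea's neighbors: Esperanza, Liam, and Wendy (k = 3).
Possible neighbor pairs: C(3,2) = 3. Edges among them: Esperanza–Wendy, Liam–Wendy → e = 2.
Clustering(Rhea) = 2/3.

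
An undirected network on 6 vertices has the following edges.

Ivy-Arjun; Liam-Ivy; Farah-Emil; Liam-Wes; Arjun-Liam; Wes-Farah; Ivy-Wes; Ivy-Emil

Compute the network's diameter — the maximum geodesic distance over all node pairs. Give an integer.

Eccentricity of each node (its greatest distance to any other): Arjun:3, Emil:2, Farah:3, Ivy:2, Liam:2, Wes:2.
The maximum eccentricity is 3, realized for instance by the pair Arjun–Farah via Arjun – Ivy – Emil – Farah. So the diameter is 3.

3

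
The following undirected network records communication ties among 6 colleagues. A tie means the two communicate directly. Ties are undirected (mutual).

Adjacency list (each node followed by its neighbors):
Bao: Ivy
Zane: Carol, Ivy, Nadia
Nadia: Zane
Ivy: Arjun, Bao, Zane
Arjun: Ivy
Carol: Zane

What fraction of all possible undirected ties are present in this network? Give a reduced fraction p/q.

1/3

There are 5 edges and 6 nodes, so the maximum possible is C(6,2) = 15.
Density = 5/15 = 1/3.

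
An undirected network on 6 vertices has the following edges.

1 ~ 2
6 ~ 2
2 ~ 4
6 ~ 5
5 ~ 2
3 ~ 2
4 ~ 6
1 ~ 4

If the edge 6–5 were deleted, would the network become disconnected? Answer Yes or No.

Even without that edge, 6 still reaches 5 via 6 – 2 – 5, so the network stays connected. Not a bridge.

No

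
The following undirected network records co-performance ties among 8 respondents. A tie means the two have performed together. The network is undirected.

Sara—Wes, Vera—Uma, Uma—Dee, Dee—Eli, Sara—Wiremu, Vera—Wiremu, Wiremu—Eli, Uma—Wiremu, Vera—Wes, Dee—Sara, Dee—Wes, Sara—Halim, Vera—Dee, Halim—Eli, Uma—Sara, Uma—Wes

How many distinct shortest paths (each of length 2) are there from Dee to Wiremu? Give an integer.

The shortest distance is 2. The length-2 paths are: Dee–Uma–Wiremu; Dee–Sara–Wiremu; Dee–Vera–Wiremu; Dee–Eli–Wiremu.
That gives 4 distinct shortest paths.

4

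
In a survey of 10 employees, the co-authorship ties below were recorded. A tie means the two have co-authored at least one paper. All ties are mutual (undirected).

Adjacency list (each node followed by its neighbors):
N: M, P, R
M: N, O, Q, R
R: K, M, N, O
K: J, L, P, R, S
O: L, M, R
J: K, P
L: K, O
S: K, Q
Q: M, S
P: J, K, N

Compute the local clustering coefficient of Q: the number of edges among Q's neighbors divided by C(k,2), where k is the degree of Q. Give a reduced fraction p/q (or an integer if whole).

0

Q's neighbors: M and S (k = 2).
Possible neighbor pairs: C(2,2) = 1. Edges among them: none → e = 0.
Clustering(Q) = 0/1.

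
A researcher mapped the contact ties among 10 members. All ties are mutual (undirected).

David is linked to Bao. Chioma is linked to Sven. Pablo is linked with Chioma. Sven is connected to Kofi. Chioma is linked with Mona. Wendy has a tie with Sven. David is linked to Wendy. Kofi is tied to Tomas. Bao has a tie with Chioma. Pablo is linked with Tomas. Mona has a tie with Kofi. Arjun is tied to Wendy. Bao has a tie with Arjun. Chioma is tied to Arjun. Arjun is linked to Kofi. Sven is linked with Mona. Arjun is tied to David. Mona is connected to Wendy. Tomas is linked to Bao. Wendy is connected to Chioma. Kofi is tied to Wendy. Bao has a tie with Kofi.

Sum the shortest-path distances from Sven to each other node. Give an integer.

14

Distances from Sven: Arjun:2, Bao:2, Chioma:1, David:2, Kofi:1, Mona:1, Pablo:2, Tomas:2, Wendy:1.
Sum = 2 + 2 + 1 + 2 + 1 + 1 + 2 + 2 + 1 = 14.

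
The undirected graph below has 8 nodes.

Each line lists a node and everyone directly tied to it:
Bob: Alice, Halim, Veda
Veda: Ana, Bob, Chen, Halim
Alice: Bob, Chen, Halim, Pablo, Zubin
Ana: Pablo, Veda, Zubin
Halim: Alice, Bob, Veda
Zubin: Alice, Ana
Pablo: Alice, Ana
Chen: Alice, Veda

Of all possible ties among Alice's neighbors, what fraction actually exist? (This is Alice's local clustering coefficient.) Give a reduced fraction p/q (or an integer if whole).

Alice's neighbors: Bob, Chen, Halim, Pablo, and Zubin (k = 5).
Possible neighbor pairs: C(5,2) = 10. Edges among them: Bob–Halim → e = 1.
Clustering(Alice) = 1/10.

1/10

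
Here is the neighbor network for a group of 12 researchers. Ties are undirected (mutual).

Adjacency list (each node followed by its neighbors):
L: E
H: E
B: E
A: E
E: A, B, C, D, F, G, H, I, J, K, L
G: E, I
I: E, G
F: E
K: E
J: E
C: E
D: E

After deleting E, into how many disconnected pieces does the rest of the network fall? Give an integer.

Without E, the remaining ties split the others into: {D}; {F}; {G, I}; {H}; {B}; {L}; {C}; {J}; {A}; {K}.
That's 10 separate components.

10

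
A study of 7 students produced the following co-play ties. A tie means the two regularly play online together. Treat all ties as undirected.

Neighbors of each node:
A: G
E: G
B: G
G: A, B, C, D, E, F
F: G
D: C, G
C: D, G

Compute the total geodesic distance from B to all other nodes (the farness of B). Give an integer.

Distances from B: A:2, C:2, D:2, E:2, F:2, G:1.
Sum = 2 + 2 + 2 + 2 + 2 + 1 = 11.

11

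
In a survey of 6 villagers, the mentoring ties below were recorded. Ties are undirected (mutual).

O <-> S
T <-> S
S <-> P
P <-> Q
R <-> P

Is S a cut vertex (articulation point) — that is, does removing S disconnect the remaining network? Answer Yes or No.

Removing S leaves {P, Q, and R} with no path to {T}, so the network splits into 3 components. S is a cut vertex.

Yes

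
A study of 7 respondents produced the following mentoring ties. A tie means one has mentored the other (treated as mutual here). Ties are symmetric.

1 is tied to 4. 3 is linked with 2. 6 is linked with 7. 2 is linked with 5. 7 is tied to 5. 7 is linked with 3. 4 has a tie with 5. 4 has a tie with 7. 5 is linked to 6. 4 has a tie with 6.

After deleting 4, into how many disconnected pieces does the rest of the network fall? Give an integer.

2

Without 4, the remaining ties split the others into: {2, 3, 5, 6, 7}; {1}.
That's 2 separate components.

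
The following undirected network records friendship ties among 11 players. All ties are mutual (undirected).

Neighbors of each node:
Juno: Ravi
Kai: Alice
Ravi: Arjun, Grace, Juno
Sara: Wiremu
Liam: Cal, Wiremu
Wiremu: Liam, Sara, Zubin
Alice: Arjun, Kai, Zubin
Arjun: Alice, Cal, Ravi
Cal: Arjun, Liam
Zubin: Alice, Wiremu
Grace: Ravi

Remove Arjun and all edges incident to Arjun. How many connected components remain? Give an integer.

2

Without Arjun, the remaining ties split the others into: {Alice, Cal, Kai, Liam, Sara, Wiremu, Zubin}; {Grace, Juno, Ravi}.
That's 2 separate components.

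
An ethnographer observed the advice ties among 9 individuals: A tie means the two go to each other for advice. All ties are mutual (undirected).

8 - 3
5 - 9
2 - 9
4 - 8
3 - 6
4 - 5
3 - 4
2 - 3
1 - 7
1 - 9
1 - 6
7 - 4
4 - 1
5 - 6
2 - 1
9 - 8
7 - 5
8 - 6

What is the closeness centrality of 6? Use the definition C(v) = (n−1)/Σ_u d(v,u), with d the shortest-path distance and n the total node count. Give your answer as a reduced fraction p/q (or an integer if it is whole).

2/3

Distances from 6: 1:1, 2:2, 3:1, 4:2, 5:1, 7:2, 8:1, 9:2. Sum = 12.
n = 9, so closeness = 8/12 = 2/3.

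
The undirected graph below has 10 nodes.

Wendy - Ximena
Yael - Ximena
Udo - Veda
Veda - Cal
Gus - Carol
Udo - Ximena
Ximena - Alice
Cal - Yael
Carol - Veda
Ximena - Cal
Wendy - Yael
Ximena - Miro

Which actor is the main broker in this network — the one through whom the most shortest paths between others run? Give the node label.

Ximena

Unnormalized betweenness of each node: Alice:0, Cal:19/2, Carol:8, Gus:0, Miro:0, Udo:11/2, Veda:29/2, Wendy:0, Ximena:20, Yael:3/2.
Ximena has the largest value, 20, making it the main broker — the node through which the most shortest paths run.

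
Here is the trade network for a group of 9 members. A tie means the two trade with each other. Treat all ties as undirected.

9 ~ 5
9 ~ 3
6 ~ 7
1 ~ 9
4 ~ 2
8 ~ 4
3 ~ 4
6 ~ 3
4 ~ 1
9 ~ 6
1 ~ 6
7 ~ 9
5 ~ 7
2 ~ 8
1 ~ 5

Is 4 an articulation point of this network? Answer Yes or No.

Removing 4 leaves {2 and 8} with no path to {1, 3, 5, 6, 7, and 9}, so the network splits into 2 components. 4 is a cut vertex.

Yes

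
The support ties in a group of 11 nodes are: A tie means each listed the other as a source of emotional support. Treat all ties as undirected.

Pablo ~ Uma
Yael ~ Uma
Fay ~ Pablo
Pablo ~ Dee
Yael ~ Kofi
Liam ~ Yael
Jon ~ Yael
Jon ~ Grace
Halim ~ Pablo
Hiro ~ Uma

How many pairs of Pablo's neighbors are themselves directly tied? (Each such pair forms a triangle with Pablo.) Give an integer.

0

Pablo's neighbors are Dee, Fay, Halim, and Uma, but none of them are tied to each other, so no triangle contains Pablo.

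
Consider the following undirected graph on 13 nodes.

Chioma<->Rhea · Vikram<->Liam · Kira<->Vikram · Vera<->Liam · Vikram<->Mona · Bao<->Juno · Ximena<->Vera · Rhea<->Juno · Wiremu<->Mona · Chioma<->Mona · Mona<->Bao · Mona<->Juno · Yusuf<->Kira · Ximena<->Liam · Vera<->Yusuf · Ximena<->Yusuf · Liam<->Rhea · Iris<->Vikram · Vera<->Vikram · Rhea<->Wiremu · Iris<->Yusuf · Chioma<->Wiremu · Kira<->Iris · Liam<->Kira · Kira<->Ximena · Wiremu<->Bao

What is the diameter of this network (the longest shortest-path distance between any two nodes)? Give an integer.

4

Eccentricity of each node (its greatest distance to any other): Bao:4, Chioma:4, Iris:3, Juno:4, Kira:3, Liam:3, Mona:3, Rhea:3, Vera:3, Vikram:2, Wiremu:4, Ximena:4, Yusuf:4.
The maximum eccentricity is 4, realized for instance by the pair Chioma–Yusuf via Chioma – Rhea – Liam – Vera – Yusuf. So the diameter is 4.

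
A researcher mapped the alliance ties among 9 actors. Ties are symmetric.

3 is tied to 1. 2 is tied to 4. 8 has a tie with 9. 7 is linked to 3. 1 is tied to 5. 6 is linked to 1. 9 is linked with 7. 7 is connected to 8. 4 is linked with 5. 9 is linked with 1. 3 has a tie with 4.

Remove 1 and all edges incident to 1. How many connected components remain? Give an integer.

2

Without 1, the remaining ties split the others into: {2, 3, 4, 5, 7, 8, 9}; {6}.
That's 2 separate components.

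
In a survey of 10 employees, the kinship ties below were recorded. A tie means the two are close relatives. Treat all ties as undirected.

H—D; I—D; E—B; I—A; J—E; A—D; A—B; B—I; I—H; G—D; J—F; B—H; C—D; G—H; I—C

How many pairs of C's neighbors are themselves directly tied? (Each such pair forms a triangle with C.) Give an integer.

1

C's neighbors: D and I.
Neighbor pairs that are themselves tied: C–D–I. Each forms one triangle with C, for 1 in total.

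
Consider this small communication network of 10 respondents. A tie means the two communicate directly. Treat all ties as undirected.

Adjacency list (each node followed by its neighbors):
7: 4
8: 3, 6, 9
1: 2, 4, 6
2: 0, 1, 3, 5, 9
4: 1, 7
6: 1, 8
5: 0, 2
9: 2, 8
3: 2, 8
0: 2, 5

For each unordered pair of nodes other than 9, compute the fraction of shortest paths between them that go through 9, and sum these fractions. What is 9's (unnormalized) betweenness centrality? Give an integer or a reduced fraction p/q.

Pairs whose geodesics pass through 9 — 0–8: 1/2; 5–8: 1/2; 8–2: 1/2.
All other pairs contribute 0.
Summing the contributions gives betweenness(9) = 3/2.

3/2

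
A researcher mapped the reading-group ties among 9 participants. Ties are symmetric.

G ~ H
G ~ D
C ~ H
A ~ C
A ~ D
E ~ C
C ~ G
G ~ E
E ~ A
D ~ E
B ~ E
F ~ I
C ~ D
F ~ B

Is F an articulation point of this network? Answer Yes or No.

Removing F leaves {A, B, C, D, E, G, and H} with no path to {I}, so the network splits into 2 components. F is a cut vertex.

Yes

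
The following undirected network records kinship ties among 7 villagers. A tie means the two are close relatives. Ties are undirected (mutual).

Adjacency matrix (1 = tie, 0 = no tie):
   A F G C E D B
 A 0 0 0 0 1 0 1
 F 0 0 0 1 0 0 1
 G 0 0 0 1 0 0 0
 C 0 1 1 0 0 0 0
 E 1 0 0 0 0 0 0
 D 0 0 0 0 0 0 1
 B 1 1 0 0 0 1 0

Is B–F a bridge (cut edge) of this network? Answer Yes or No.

Without the B–F edge there is no alternate route between B and F, so the network disconnects. It is a bridge.

Yes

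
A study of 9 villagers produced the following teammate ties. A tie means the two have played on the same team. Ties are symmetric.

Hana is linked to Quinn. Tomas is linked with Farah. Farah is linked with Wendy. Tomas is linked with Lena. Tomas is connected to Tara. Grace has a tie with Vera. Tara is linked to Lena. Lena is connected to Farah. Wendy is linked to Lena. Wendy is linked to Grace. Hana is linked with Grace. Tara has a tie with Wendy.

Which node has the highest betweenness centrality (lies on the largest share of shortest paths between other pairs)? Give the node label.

Unnormalized betweenness of each node: Farah:5/3, Grace:17, Hana:7, Lena:2, Quinn:0, Tara:5/3, Tomas:1/3, Vera:0, Wendy:49/3.
Grace has the largest value, 17, making it the main broker — the node through which the most shortest paths run.

Grace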